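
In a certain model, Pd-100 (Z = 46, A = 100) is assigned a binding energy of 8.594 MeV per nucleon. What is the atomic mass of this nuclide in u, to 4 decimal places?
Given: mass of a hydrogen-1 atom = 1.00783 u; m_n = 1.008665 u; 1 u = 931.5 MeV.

99.9055 u

Total binding energy = 100 × 8.594 = 859.400 MeV
Mass defect = 859.400 MeV / (931.5 MeV/u) = 0.922598 u
Constituent mass = 46(1.00783) + 54(1.008665) = 100.828090 u
Atomic mass = 100.828090 − 0.922598 = 99.905492 u ≈ 99.9055 u (to 4 decimal places)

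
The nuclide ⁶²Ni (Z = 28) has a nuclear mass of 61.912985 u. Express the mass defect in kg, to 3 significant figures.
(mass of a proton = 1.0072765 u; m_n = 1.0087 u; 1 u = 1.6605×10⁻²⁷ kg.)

Σm = 28·m_p + 34·m_n = 28.2037420 + 34.2958 = 62.4995420 u
Δm = 62.4995420 − 61.912985 = 0.5865570 u
In SI units: 0.5865570 u × 1.6605×10⁻²⁷ kg/u = 9.7398e-28 kg

9.74e-28 kg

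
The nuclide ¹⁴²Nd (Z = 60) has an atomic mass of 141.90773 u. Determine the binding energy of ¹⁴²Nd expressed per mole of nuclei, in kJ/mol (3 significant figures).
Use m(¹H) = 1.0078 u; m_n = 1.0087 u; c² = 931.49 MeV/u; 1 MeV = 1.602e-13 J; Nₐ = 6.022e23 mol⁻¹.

Z = 60, so N = A − Z = 142 − 60 = 82.
Total constituent mass: 60 × 1.0078 + 82 × 1.0087 = 143.1814 u
Mass defect Δm = 143.1814 − 141.90773 = 1.27367 u
Converting to energy: 1.27367 u × 931.49 MeV/u = 1186.41 MeV
Per nucleus in joules: 1186.41 MeV × 1.602e-13 J/MeV = 1.9006e-10 J
Per mole: 1.9006e-10 J × 6.022e23 mol⁻¹ = 1.1445e+14 J/mol

1.14e+11 kJ/mol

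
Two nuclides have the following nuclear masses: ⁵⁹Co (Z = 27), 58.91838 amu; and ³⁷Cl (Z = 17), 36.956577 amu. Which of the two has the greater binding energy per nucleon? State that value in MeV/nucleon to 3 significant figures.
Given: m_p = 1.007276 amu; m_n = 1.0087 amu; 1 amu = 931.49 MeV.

⁵⁹Co: Σm = 27(1.007276) + 32(1.0087) = 59.474852 amu; Δm = 0.556472 amu; E_B = 518.35 MeV; E_B/A = 8.786 MeV
³⁷Cl: Σm = 17(1.007276) + 20(1.0087) = 37.297692 amu; Δm = 0.341115 amu; E_B = 317.75 MeV; E_B/A = 8.588 MeV
⁵⁹Co has the higher binding energy per nucleon, so it is the more tightly bound nucleus.

⁵⁹Co; 8.79 MeV/nucleon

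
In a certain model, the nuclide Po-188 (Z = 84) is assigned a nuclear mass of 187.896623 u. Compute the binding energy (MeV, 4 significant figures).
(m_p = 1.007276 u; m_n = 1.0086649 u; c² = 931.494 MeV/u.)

Σm = 84·m_p + 104·m_n = 84.611184 + 104.9011496 = 189.5123336 u
Δm = 189.5123336 − 187.896623 = 1.6157106 u
Converting to energy: 1.6157106 u × 931.494 MeV/u = 1505.02 MeV

1505 MeV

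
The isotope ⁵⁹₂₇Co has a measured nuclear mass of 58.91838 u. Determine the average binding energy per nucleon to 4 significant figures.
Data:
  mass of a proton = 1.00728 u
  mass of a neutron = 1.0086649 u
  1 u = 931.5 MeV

8.770 MeV/nucleon

Total constituent mass: 27 × 1.00728 + 32 × 1.0086649 = 59.4738368 u
Mass defect Δm = 59.4738368 − 58.91838 = 0.5554568 u
Converting to energy: 0.5554568 u × 931.5 MeV/u = 517.408 MeV
Per nucleon: 517.408 / 59 = 8.770 MeV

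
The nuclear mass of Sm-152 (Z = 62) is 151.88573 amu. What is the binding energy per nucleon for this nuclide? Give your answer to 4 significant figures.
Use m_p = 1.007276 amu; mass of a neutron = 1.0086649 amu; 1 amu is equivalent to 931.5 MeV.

The nucleus contains 62 protons and 152 − 62 = 90 neutrons.
Total constituent mass: 62 × 1.007276 + 90 × 1.0086649 = 153.2309530 amu
The mass defect is 153.2309530 − 151.88573 = 1.3452230 amu.
E_B = 1.3452230 × 931.5 = 1253.08 MeV
BE/A = 1253.08 MeV / 152 = 8.244 MeV/nucleon

8.244 MeV/nucleon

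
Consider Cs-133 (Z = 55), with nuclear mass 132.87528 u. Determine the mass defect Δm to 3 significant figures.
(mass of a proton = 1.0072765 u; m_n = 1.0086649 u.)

Total constituent mass: 55 × 1.0072765 + 78 × 1.0086649 = 134.0760697 u
The mass defect is 134.0760697 − 132.87528 = 1.2007897 u.

1.20 u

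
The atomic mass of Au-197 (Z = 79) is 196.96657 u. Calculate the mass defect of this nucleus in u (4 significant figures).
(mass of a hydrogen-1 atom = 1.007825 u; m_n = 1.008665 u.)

1.674 u

Σm = 79·m(¹H) + 118·m_n = 79.618175 + 119.022470 = 198.640645 u
Mass defect Δm = 198.640645 − 196.96657 = 1.674075 u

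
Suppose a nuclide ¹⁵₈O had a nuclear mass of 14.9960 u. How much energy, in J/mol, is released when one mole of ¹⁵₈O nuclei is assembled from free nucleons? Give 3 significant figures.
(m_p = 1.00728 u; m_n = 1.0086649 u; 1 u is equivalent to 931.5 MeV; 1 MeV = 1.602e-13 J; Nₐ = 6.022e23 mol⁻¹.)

The nucleus contains 8 protons and 15 − 8 = 7 neutrons.
Mass of separated nucleons = 8(1.00728) + 7(1.0086649) = 8.05824 + 7.0606543 = 15.1188943 u
The mass defect is 15.1188943 − 14.9960 = 0.1228943 u.
Binding energy = Δm·c² = 0.1228943 × 931.5 MeV/u = 114.476 MeV
Per nucleus in joules: 114.476 MeV × 1.602e-13 J/MeV = 1.8339e-11 J
Per mole: 1.8339e-11 J × 6.022e23 mol⁻¹ = 1.1044e+13 J/mol

1.10e+13 J/mol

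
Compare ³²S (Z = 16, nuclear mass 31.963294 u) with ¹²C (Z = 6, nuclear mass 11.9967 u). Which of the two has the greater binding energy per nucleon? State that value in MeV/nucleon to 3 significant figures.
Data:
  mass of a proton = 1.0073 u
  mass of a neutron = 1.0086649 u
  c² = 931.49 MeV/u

³²S; 8.50 MeV/nucleon

³²S: Σm = 16(1.0073) + 16(1.0086649) = 32.2554384 u; Δm = 0.2921444 u; E_B = 272.13 MeV; E_B/A = 8.504 MeV
¹²C: Σm = 6(1.0073) + 6(1.0086649) = 12.0957894 u; Δm = 0.0990894 u; E_B = 92.301 MeV; E_B/A = 7.692 MeV
³²S has the higher binding energy per nucleon, so it is the more tightly bound nucleus.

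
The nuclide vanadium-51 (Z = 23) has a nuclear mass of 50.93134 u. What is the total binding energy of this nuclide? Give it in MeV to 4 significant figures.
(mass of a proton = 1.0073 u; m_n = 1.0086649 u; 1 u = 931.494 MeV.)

Σm = 23·m_p + 28·m_n = 23.1679 + 28.2426172 = 51.4105172 u
The mass defect is 51.4105172 − 50.93134 = 0.4791772 u.
E_B = 0.4791772 × 931.494 = 446.351 MeV

446.4 MeV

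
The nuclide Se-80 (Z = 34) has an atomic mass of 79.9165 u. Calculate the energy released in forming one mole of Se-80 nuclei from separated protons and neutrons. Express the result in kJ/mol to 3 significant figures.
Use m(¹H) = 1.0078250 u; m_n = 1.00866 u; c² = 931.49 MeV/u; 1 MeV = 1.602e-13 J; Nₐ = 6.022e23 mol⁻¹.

Total constituent mass: 34 × 1.0078250 + 46 × 1.00866 = 80.6644100 u
Mass defect Δm = 80.6644100 − 79.9165 = 0.7479100 u
E_B = 0.7479100 × 931.49 = 696.671 MeV
Per nucleus in joules: 696.671 MeV × 1.602e-13 J/MeV = 1.1161e-10 J
Per mole: 1.1161e-10 J × 6.022e23 mol⁻¹ = 6.7212e+13 J/mol

6.72e+10 kJ/mol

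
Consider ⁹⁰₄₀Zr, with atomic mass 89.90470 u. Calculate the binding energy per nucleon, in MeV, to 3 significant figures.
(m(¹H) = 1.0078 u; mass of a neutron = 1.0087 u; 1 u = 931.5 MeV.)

8.72 MeV/nucleon

The nucleus contains 40 protons and 90 − 40 = 50 neutrons.
Total constituent mass: 40 × 1.0078 + 50 × 1.0087 = 90.7470 u
The mass defect is 90.7470 − 89.90470 = 0.84230 u.
Binding energy = Δm·c² = 0.84230 × 931.5 MeV/u = 784.602 MeV
Per nucleon: 784.602 / 90 = 8.718 MeV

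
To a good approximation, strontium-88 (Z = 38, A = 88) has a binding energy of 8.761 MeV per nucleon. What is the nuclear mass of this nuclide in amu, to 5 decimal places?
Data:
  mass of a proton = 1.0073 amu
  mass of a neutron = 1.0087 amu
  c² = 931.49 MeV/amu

87.88473 amu

Total binding energy = 88 × 8.761 = 770.968 MeV
Mass defect = 770.968 MeV / (931.49 MeV/amu) = 0.8276718 amu
Constituent mass = 38(1.0073) + 50(1.0087) = 88.7124 amu
Nuclear mass = 88.7124 − 0.8276718 = 87.8847282 amu ≈ 87.88473 amu (to 5 decimal places)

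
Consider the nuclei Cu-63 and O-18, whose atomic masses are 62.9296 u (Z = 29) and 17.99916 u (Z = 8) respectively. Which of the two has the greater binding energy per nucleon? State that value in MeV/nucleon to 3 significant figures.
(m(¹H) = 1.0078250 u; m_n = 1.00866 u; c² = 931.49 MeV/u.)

Cu-63: Σm = 29(1.0078250) + 34(1.00866) = 63.5213650 u; Δm = 0.5917650 u; E_B = 551.22 MeV; E_B/A = 8.750 MeV
O-18: Σm = 8(1.0078250) + 10(1.00866) = 18.1492000 u; Δm = 0.1500400 u; E_B = 139.76 MeV; E_B/A = 7.764 MeV
Cu-63 has the higher binding energy per nucleon, so it is the more tightly bound nucleus.

Cu-63; 8.75 MeV/nucleon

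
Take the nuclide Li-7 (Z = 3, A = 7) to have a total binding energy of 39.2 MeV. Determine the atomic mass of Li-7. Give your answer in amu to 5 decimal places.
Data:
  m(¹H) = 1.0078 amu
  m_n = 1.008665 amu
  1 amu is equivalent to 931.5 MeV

7.01598 amu

Mass defect = 39.2 MeV / (931.5 MeV/amu) = 0.0420827 amu
Constituent mass = 3(1.0078) + 4(1.008665) = 7.058060 amu
Atomic mass = 7.058060 − 0.0420827 = 7.0159773 amu ≈ 7.01598 amu (to 5 decimal places)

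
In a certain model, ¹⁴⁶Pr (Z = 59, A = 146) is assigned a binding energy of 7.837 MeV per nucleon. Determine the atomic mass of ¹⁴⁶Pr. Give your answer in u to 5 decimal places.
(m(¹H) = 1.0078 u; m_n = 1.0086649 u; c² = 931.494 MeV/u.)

145.98569 u

Total binding energy = 146 × 7.837 = 1144.202 MeV
Mass defect = 1144.202 MeV / (931.494 MeV/u) = 1.2283514 u
Constituent mass = 59(1.0078) + 87(1.0086649) = 147.2140463 u
Atomic mass = 147.2140463 − 1.2283514 = 145.9856949 u ≈ 145.98569 u (to 5 decimal places)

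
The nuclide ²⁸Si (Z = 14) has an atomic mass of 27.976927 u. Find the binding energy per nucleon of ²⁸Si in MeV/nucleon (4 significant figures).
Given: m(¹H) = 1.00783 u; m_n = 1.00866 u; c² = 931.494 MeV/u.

Mass of separated nucleons = 14(1.00783) + 14(1.00866) = 14.10962 + 14.12124 = 28.23086 u
Mass defect Δm = 28.23086 − 27.976927 = 0.253933 u
Converting to energy: 0.253933 u × 931.494 MeV/u = 236.537 MeV
BE/A = 236.537 MeV / 28 = 8.448 MeV/nucleon

8.448 MeV/nucleon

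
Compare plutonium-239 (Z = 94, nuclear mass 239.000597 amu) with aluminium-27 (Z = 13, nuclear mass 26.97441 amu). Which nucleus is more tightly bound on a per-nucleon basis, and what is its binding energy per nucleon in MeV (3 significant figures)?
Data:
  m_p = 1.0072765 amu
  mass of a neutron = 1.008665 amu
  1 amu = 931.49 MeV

aluminium-27; 8.33 MeV/nucleon

plutonium-239: Σm = 94(1.0072765) + 145(1.008665) = 240.9404160 amu; Δm = 1.9398190 amu; E_B = 1806.9 MeV; E_B/A = 7.560 MeV
aluminium-27: Σm = 13(1.0072765) + 14(1.008665) = 27.2159045 amu; Δm = 0.2414945 amu; E_B = 224.95 MeV; E_B/A = 8.331 MeV
aluminium-27 has the higher binding energy per nucleon, so it is the more tightly bound nucleus.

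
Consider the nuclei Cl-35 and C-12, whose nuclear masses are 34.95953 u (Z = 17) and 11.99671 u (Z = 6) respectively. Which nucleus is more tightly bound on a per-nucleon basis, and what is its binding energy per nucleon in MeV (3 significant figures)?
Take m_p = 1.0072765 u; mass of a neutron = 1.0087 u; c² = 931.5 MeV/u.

Cl-35: Σm = 17(1.0072765) + 18(1.0087) = 35.2803005 u; Δm = 0.3207705 u; E_B = 298.80 MeV; E_B/A = 8.537 MeV
C-12: Σm = 6(1.0072765) + 6(1.0087) = 12.0958590 u; Δm = 0.0991490 u; E_B = 92.357 MeV; E_B/A = 7.696 MeV
Cl-35 has the higher binding energy per nucleon, so it is the more tightly bound nucleus.

Cl-35; 8.54 MeV/nucleon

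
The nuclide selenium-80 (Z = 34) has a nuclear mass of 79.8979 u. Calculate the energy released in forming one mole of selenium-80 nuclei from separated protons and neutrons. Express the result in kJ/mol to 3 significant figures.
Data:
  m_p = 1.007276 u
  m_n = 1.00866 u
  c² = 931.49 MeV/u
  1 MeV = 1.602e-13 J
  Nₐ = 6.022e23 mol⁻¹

With 34 protons and 46 neutrons (A = 80):
Σm = 34·m_p + 46·m_n = 34.247384 + 46.39836 = 80.645744 u
Δm = 80.645744 − 79.8979 = 0.747844 u
E_B = 0.747844 × 931.49 = 696.609 MeV
Per nucleus in joules: 696.609 MeV × 1.602e-13 J/MeV = 1.1160e-10 J
Per mole: 1.1160e-10 J × 6.022e23 mol⁻¹ = 6.7206e+13 J/mol

6.72e+10 kJ/mol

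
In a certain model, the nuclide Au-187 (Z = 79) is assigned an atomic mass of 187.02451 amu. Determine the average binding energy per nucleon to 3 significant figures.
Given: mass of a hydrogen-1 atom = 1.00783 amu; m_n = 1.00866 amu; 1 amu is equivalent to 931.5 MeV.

7.62 MeV/nucleon

Mass of separated nucleons = 79(1.00783) + 108(1.00866) = 79.61857 + 108.93528 = 188.55385 amu
Δm = 188.55385 − 187.02451 = 1.52934 amu
Binding energy = Δm·c² = 1.52934 × 931.5 MeV/amu = 1424.58 MeV
Dividing by A = 187 gives 7.618 MeV per nucleon.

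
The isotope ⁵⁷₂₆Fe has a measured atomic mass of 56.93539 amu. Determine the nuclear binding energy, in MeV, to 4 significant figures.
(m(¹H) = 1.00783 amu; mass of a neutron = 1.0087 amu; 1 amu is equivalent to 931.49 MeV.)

The nucleus contains 26 protons and 57 − 26 = 31 neutrons.
Total constituent mass: 26 × 1.00783 + 31 × 1.0087 = 57.47328 amu
Δm = 57.47328 − 56.93539 = 0.53789 amu
Binding energy = Δm·c² = 0.53789 × 931.49 MeV/amu = 501.039 MeV

501.0 MeV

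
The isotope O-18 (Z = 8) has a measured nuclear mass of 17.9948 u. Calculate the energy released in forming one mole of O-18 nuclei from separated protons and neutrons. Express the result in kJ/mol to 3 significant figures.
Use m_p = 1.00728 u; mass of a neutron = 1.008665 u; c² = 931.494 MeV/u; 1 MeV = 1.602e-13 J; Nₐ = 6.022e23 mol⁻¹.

Σm = 8·m_p + 10·m_n = 8.05824 + 10.086650 = 18.144890 u
Δm = 18.144890 − 17.9948 = 0.150090 u
Converting to energy: 0.150090 u × 931.494 MeV/u = 139.808 MeV
Per nucleus in joules: 139.808 MeV × 1.602e-13 J/MeV = 2.2397e-11 J
Per mole: 2.2397e-11 J × 6.022e23 mol⁻¹ = 1.3487e+13 J/mol

1.35e+10 kJ/mol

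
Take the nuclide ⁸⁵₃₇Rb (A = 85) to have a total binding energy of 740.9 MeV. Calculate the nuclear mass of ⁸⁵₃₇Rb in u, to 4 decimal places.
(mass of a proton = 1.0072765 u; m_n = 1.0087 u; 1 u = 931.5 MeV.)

Mass defect = 740.9 MeV / (931.5 MeV/u) = 0.795384 u
Constituent mass = 37(1.0072765) + 48(1.0087) = 85.6868305 u
Nuclear mass = 85.6868305 − 0.795384 = 84.8914465 u ≈ 84.8914 u (to 4 decimal places)

84.8914 u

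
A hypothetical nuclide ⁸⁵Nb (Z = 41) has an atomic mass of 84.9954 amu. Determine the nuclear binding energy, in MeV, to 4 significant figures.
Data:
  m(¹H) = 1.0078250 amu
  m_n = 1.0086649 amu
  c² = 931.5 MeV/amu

658.3 MeV

The nucleus contains 41 protons and 85 − 41 = 44 neutrons.
Σm = 41·m(¹H) + 44·m_n = 41.3208250 + 44.3812556 = 85.7020806 amu
The mass defect is 85.7020806 − 84.9954 = 0.7066806 amu.
E_B = 0.7066806 × 931.5 = 658.273 MeV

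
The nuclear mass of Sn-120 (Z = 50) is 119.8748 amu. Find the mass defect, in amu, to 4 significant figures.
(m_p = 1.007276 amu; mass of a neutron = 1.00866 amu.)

Z = 50, so N = A − Z = 120 − 50 = 70.
Σm = 50·m_p + 70·m_n = 50.363800 + 70.60620 = 120.970000 amu
Mass defect Δm = 120.970000 − 119.8748 = 1.095200 amu

1.095 amu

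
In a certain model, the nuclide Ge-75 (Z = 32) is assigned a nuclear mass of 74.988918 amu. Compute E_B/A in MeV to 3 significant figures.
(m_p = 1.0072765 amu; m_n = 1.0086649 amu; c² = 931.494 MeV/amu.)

7.66 MeV/nucleon

The nucleus contains 32 protons and 75 − 32 = 43 neutrons.
Σm = 32·m_p + 43·m_n = 32.2328480 + 43.3725907 = 75.6054387 amu
Δm = 75.6054387 − 74.988918 = 0.6165207 amu
Binding energy = Δm·c² = 0.6165207 × 931.494 MeV/amu = 574.285 MeV
Per nucleon: 574.285 / 75 = 7.657 MeV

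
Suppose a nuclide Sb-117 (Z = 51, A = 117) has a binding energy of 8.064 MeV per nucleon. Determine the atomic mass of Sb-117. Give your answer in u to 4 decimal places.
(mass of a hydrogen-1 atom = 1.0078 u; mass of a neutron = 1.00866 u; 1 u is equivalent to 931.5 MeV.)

Total binding energy = 117 × 8.064 = 943.488 MeV
Mass defect = 943.488 MeV / (931.5 MeV/u) = 1.012870 u
Constituent mass = 51(1.0078) + 66(1.00866) = 117.96936 u
Atomic mass = 117.96936 − 1.012870 = 116.956490 u ≈ 116.9565 u (to 4 decimal places)

116.9565 u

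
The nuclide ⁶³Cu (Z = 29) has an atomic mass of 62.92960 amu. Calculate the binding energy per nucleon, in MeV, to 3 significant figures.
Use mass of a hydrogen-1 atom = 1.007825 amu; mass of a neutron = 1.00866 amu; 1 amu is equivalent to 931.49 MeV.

With 29 protons and 34 neutrons (A = 63):
Σm = 29·m(¹H) + 34·m_n = 29.226925 + 34.29444 = 63.521365 amu
Δm = 63.521365 − 62.92960 = 0.591765 amu
Binding energy = Δm·c² = 0.591765 × 931.49 MeV/amu = 551.223 MeV
BE/A = 551.223 MeV / 63 = 8.750 MeV/nucleon

8.75 MeV/nucleon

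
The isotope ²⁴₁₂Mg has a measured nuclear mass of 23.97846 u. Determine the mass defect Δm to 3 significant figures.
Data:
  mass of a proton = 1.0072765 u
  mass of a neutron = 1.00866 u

With 12 protons and 12 neutrons (A = 24):
Σm = 12·m_p + 12·m_n = 12.0873180 + 12.10392 = 24.1912380 u
The mass defect is 24.1912380 − 23.97846 = 0.2127780 u.

0.213 u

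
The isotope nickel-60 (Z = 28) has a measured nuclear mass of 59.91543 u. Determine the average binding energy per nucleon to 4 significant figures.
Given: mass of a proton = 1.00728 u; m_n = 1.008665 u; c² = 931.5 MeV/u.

The nucleus contains 28 protons and 60 − 28 = 32 neutrons.
Σm = 28·m_p + 32·m_n = 28.20384 + 32.277280 = 60.481120 u
Mass defect Δm = 60.481120 − 59.91543 = 0.565690 u
E_B = 0.565690 × 931.5 = 526.940 MeV
Dividing by A = 60 gives 8.782 MeV per nucleon.

8.782 MeV/nucleon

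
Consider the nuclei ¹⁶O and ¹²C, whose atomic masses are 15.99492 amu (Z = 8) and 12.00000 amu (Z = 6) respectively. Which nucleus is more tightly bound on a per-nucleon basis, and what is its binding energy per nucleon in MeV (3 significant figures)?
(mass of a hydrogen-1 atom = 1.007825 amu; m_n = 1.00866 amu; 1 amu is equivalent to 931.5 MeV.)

¹⁶O; 7.97 MeV/nucleon

¹⁶O: Σm = 8(1.007825) + 8(1.00866) = 16.131880 amu; Δm = 0.136960 amu; E_B = 127.58 MeV; E_B/A = 7.974 MeV
¹²C: Σm = 6(1.007825) + 6(1.00866) = 12.098910 amu; Δm = 0.098910 amu; E_B = 92.135 MeV; E_B/A = 7.678 MeV
¹⁶O has the higher binding energy per nucleon, so it is the more tightly bound nucleus.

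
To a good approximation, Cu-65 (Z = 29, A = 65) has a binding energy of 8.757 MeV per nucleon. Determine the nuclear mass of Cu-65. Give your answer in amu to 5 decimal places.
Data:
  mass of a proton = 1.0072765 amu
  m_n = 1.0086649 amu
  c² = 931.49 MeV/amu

Total binding energy = 65 × 8.757 = 569.205 MeV
Mass defect = 569.205 MeV / (931.49 MeV/amu) = 0.6110694 amu
Constituent mass = 29(1.0072765) + 36(1.0086649) = 65.5229549 amu
Nuclear mass = 65.5229549 − 0.6110694 = 64.9118855 amu ≈ 64.91189 amu (to 5 decimal places)

64.91189 amu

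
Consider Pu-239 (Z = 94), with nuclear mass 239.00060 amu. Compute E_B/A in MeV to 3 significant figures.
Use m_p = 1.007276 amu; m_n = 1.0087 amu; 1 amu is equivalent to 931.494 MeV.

Σm = 94·m_p + 145·m_n = 94.683944 + 146.2615 = 240.945444 amu
Mass defect Δm = 240.945444 − 239.00060 = 1.944844 amu
E_B = 1.944844 × 931.494 = 1811.61 MeV
Per nucleon: 1811.61 / 239 = 7.580 MeV

7.58 MeV/nucleon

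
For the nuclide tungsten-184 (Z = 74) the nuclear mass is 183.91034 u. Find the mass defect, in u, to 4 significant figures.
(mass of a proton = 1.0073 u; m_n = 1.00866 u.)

1.582 u

With 74 protons and 110 neutrons (A = 184):
Σm = 74·m_p + 110·m_n = 74.5402 + 110.95260 = 185.49280 u
Δm = 185.49280 − 183.91034 = 1.58246 u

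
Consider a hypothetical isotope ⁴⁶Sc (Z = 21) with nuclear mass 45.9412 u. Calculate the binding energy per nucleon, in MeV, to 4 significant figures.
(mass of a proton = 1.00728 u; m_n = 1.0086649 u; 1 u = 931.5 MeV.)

8.673 MeV/nucleon

With 21 protons and 25 neutrons (A = 46):
Mass of separated nucleons = 21(1.00728) + 25(1.0086649) = 21.15288 + 25.2166225 = 46.3695025 u
The mass defect is 46.3695025 − 45.9412 = 0.4283025 u.
Binding energy = Δm·c² = 0.4283025 × 931.5 MeV/u = 398.964 MeV
BE/A = 398.964 MeV / 46 = 8.673 MeV/nucleon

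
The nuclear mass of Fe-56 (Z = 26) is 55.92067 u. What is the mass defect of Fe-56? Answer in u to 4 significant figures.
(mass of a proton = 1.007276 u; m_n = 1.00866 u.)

Σm = 26·m_p + 30·m_n = 26.189176 + 30.25980 = 56.448976 u
The mass defect is 56.448976 − 55.92067 = 0.528306 u.

0.5283 u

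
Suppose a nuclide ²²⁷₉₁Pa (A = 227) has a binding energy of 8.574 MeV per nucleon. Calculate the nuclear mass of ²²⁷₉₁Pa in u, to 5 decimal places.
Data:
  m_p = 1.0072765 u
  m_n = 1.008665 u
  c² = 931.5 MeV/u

226.75118 u

Total binding energy = 227 × 8.574 = 1946.298 MeV
Mass defect = 1946.298 MeV / (931.5 MeV/u) = 2.0894235 u
Constituent mass = 91(1.0072765) + 136(1.008665) = 228.8406015 u
Nuclear mass = 228.8406015 − 2.0894235 = 226.7511780 u ≈ 226.75118 u (to 5 decimal places)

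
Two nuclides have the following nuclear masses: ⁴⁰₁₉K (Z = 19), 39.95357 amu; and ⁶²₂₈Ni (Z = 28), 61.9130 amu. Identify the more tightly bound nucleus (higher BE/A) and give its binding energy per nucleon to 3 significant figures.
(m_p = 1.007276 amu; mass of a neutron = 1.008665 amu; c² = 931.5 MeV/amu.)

⁴⁰₁₉K: Σm = 19(1.007276) + 21(1.008665) = 40.320209 amu; Δm = 0.366639 amu; E_B = 341.52 MeV; E_B/A = 8.538 MeV
⁶²₂₈Ni: Σm = 28(1.007276) + 34(1.008665) = 62.498338 amu; Δm = 0.585338 amu; E_B = 545.24 MeV; E_B/A = 8.794 MeV
⁶²₂₈Ni has the higher binding energy per nucleon, so it is the more tightly bound nucleus.

⁶²₂₈Ni; 8.79 MeV/nucleon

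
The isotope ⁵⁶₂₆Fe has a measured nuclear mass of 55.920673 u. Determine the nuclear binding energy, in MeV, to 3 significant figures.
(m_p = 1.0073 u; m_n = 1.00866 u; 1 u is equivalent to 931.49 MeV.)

493 MeV

Z = 26, so N = A − Z = 56 − 26 = 30.
Total constituent mass: 26 × 1.0073 + 30 × 1.00866 = 56.44960 u
Δm = 56.44960 − 55.920673 = 0.528927 u
Binding energy = Δm·c² = 0.528927 × 931.49 MeV/u = 492.690 MeV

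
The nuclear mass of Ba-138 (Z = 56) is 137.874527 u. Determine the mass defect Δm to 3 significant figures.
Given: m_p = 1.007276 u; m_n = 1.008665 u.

Total constituent mass: 56 × 1.007276 + 82 × 1.008665 = 139.117986 u
Δm = 139.117986 − 137.874527 = 1.243459 u

1.24 u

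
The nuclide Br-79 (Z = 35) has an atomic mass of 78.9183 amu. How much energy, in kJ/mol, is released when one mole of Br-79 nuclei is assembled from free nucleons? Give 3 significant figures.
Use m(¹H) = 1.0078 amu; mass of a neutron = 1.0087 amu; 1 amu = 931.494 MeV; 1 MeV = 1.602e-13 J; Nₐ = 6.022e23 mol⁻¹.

With 35 protons and 44 neutrons (A = 79):
Total constituent mass: 35 × 1.0078 + 44 × 1.0087 = 79.6558 amu
Δm = 79.6558 − 78.9183 = 0.7375 amu
E_B = 0.7375 × 931.494 = 686.977 MeV
Per nucleus in joules: 686.977 MeV × 1.602e-13 J/MeV = 1.1005e-10 J
Per mole: 1.1005e-10 J × 6.022e23 mol⁻¹ = 6.6272e+13 J/mol

6.63e+10 kJ/mol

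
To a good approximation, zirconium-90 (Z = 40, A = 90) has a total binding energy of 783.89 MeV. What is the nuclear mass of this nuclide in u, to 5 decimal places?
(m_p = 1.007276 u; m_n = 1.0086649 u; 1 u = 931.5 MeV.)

Mass defect = 783.89 MeV / (931.5 MeV/u) = 0.8415352 u
Constituent mass = 40(1.007276) + 50(1.0086649) = 90.7242850 u
Nuclear mass = 90.7242850 − 0.8415352 = 89.8827498 u ≈ 89.88275 u (to 5 decimal places)

89.88275 u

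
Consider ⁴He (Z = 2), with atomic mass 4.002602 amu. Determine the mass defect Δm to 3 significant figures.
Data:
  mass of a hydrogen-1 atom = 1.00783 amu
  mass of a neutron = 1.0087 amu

0.0305 amu

Z = 2, so N = A − Z = 4 − 2 = 2.
Mass of separated nucleons = 2(1.00783) + 2(1.0087) = 2.01566 + 2.0174 = 4.03306 amu
The mass defect is 4.03306 − 4.002602 = 0.030458 amu.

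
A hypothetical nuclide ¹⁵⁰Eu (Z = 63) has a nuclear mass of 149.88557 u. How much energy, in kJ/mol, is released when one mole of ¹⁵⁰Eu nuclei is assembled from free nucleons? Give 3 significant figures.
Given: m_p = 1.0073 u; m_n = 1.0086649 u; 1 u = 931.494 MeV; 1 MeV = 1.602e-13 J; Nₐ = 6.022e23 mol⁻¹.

Σm = 63·m_p + 87·m_n = 63.4599 + 87.7538463 = 151.2137463 u
Mass defect Δm = 151.2137463 − 149.88557 = 1.3281763 u
Converting to energy: 1.3281763 u × 931.494 MeV/u = 1237.19 MeV
Per nucleus in joules: 1237.19 MeV × 1.602e-13 J/MeV = 1.9820e-10 J
Per mole: 1.9820e-10 J × 6.022e23 mol⁻¹ = 1.1936e+14 J/mol

1.19e+11 kJ/mol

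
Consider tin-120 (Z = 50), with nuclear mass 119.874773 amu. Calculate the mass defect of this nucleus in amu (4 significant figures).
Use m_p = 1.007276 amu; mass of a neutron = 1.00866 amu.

With 50 protons and 70 neutrons (A = 120):
Σm = 50·m_p + 70·m_n = 50.363800 + 70.60620 = 120.970000 amu
The mass defect is 120.970000 − 119.874773 = 1.095227 amu.

1.095 amu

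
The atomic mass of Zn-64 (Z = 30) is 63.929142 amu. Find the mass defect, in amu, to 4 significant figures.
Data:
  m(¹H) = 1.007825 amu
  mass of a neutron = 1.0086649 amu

Σm = 30·m(¹H) + 34·m_n = 30.234750 + 34.2946066 = 64.5293566 amu
The mass defect is 64.5293566 − 63.929142 = 0.6002146 amu.

0.6002 amu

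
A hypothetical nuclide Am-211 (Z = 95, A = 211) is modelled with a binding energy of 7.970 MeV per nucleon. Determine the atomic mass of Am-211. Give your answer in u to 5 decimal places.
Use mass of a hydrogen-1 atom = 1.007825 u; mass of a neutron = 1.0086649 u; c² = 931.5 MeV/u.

210.94317 u

Total binding energy = 211 × 7.970 = 1681.670 MeV
Mass defect = 1681.670 MeV / (931.5 MeV/u) = 1.8053355 u
Constituent mass = 95(1.007825) + 116(1.0086649) = 212.7485034 u
Atomic mass = 212.7485034 − 1.8053355 = 210.9431679 u ≈ 210.94317 u (to 5 decimal places)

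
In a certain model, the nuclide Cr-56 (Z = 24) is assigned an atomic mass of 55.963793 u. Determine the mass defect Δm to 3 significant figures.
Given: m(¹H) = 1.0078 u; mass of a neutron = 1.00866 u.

The nucleus contains 24 protons and 56 − 24 = 32 neutrons.
Mass of separated nucleons = 24(1.0078) + 32(1.00866) = 24.1872 + 32.27712 = 56.46432 u
Mass defect Δm = 56.46432 − 55.963793 = 0.500527 u

0.501 u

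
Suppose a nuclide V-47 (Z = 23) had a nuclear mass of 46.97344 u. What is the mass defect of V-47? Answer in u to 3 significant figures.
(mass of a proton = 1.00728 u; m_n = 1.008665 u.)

0.402 u

With 23 protons and 24 neutrons (A = 47):
Total constituent mass: 23 × 1.00728 + 24 × 1.008665 = 47.375400 u
The mass defect is 47.375400 − 46.97344 = 0.401960 u.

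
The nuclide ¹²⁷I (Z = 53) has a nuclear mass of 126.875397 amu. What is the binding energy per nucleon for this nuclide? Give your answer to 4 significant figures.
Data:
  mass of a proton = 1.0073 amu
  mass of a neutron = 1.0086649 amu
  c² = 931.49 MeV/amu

Σm = 53·m_p + 74·m_n = 53.3869 + 74.6412026 = 128.0281026 amu
Δm = 128.0281026 − 126.875397 = 1.1527056 amu
Converting to energy: 1.1527056 amu × 931.49 MeV/amu = 1073.73 MeV
Per nucleon: 1073.73 / 127 = 8.455 MeV

8.455 MeV/nucleon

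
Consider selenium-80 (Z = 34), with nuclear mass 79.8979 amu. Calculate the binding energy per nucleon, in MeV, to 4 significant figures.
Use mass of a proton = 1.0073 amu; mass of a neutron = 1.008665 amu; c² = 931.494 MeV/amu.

Mass of separated nucleons = 34(1.0073) + 46(1.008665) = 34.2482 + 46.398590 = 80.646790 amu
Δm = 80.646790 − 79.8979 = 0.748890 amu
Converting to energy: 0.748890 amu × 931.494 MeV/amu = 697.587 MeV
Per nucleon: 697.587 / 80 = 8.720 MeV

8.720 MeV/nucleon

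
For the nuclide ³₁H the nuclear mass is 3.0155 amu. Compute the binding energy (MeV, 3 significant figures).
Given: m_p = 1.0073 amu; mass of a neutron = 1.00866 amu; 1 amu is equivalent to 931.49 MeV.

8.50 MeV

The nucleus contains 1 protons and 3 − 1 = 2 neutrons.
Mass of separated nucleons = 1(1.0073) + 2(1.00866) = 1.0073 + 2.01732 = 3.02462 amu
Δm = 3.02462 − 3.0155 = 0.00912 amu
Converting to energy: 0.00912 amu × 931.49 MeV/amu = 8.49519 MeV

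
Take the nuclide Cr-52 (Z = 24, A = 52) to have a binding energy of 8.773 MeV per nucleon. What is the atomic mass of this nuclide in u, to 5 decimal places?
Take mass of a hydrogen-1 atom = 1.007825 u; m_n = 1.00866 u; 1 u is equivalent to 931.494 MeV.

Total binding energy = 52 × 8.773 = 456.196 MeV
Mass defect = 456.196 MeV / (931.494 MeV/u) = 0.4897466 u
Constituent mass = 24(1.007825) + 28(1.00866) = 52.430280 u
Atomic mass = 52.430280 − 0.4897466 = 51.9405334 u ≈ 51.94053 u (to 5 decimal places)

51.94053 u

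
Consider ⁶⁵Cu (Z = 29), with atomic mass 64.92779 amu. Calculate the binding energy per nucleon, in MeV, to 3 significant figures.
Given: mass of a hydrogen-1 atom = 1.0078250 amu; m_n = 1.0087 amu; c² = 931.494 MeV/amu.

With 29 protons and 36 neutrons (A = 65):
Total constituent mass: 29 × 1.0078250 + 36 × 1.0087 = 65.5401250 amu
Δm = 65.5401250 − 64.92779 = 0.6123350 amu
Converting to energy: 0.6123350 amu × 931.494 MeV/amu = 570.386 MeV
BE/A = 570.386 MeV / 65 = 8.775 MeV/nucleon

8.78 MeV/nucleon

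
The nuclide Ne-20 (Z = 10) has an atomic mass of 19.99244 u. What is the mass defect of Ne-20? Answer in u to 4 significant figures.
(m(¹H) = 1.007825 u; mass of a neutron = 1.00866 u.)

The nucleus contains 10 protons and 20 − 10 = 10 neutrons.
Total constituent mass: 10 × 1.007825 + 10 × 1.00866 = 20.164850 u
Δm = 20.164850 − 19.99244 = 0.172410 u

0.1724 u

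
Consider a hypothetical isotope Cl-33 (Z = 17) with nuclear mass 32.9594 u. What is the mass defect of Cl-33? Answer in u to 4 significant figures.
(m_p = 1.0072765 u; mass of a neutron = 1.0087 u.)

0.3035 u

With 17 protons and 16 neutrons (A = 33):
Σm = 17·m_p + 16·m_n = 17.1237005 + 16.1392 = 33.2629005 u
Mass defect Δm = 33.2629005 − 32.9594 = 0.3035005 u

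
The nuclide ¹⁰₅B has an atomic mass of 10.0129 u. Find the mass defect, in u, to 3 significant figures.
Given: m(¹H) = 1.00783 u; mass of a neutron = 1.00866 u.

The nucleus contains 5 protons and 10 − 5 = 5 neutrons.
Mass of separated nucleons = 5(1.00783) + 5(1.00866) = 5.03915 + 5.04330 = 10.08245 u
Mass defect Δm = 10.08245 − 10.0129 = 0.06955 u

0.0696 u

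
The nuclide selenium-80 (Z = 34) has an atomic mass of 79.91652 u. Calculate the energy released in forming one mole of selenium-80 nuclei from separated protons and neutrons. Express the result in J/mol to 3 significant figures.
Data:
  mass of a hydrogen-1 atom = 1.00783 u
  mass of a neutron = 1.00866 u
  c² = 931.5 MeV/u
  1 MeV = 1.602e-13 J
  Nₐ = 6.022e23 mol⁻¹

Total constituent mass: 34 × 1.00783 + 46 × 1.00866 = 80.66458 u
Δm = 80.66458 − 79.91652 = 0.74806 u
E_B = 0.74806 × 931.5 = 696.818 MeV
Per nucleus in joules: 696.818 MeV × 1.602e-13 J/MeV = 1.1163e-10 J
Per mole: 1.1163e-10 J × 6.022e23 mol⁻¹ = 6.7224e+13 J/mol

6.72e+13 J/mol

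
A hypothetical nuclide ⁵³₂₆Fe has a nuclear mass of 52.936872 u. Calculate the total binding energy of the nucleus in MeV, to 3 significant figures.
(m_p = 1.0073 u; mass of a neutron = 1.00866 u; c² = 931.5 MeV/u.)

453 MeV

Total constituent mass: 26 × 1.0073 + 27 × 1.00866 = 53.42362 u
Δm = 53.42362 − 52.936872 = 0.486748 u
E_B = 0.486748 × 931.5 = 453.406 MeV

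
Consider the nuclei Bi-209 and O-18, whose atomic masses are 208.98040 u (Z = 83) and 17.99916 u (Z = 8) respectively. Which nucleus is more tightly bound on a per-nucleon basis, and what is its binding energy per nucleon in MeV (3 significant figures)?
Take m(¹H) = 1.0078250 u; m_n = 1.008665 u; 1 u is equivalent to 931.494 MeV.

Bi-209: Σm = 83(1.0078250) + 126(1.008665) = 210.7412650 u; Δm = 1.7608650 u; E_B = 1640.2 MeV; E_B/A = 7.848 MeV
O-18: Σm = 8(1.0078250) + 10(1.008665) = 18.1492500 u; Δm = 0.1500900 u; E_B = 139.81 MeV; E_B/A = 7.767 MeV
Bi-209 has the higher binding energy per nucleon, so it is the more tightly bound nucleus.

Bi-209; 7.85 MeV/nucleon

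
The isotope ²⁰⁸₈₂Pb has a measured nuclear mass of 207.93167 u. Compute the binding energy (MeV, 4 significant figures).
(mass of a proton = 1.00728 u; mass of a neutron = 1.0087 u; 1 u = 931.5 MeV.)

Z = 82, so N = A − Z = 208 − 82 = 126.
Mass of separated nucleons = 82(1.00728) + 126(1.0087) = 82.59696 + 127.0962 = 209.69316 u
Mass defect Δm = 209.69316 − 207.93167 = 1.76149 u
E_B = 1.76149 × 931.5 = 1640.83 MeV

1641 MeV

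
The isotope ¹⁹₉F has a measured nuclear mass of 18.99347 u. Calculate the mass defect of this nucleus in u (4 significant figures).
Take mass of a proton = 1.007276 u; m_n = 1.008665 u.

0.1587 u

The nucleus contains 9 protons and 19 − 9 = 10 neutrons.
Σm = 9·m_p + 10·m_n = 9.065484 + 10.086650 = 19.152134 u
Δm = 19.152134 − 18.99347 = 0.158664 u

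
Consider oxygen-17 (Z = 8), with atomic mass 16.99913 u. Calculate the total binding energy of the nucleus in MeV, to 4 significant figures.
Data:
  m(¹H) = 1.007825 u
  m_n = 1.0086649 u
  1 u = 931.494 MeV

131.8 MeV

With 8 protons and 9 neutrons (A = 17):
Mass of separated nucleons = 8(1.007825) + 9(1.0086649) = 8.062600 + 9.0779841 = 17.1405841 u
Δm = 17.1405841 − 16.99913 = 0.1414541 u
E_B = 0.1414541 × 931.494 = 131.764 MeV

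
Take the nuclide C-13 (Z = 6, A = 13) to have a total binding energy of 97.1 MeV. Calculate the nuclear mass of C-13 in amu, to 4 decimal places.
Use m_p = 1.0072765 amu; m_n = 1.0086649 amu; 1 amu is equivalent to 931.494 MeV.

13.0001 amu

Mass defect = 97.1 MeV / (931.494 MeV/amu) = 0.104241 amu
Constituent mass = 6(1.0072765) + 7(1.0086649) = 13.1043133 amu
Nuclear mass = 13.1043133 − 0.104241 = 13.0000723 amu ≈ 13.0001 amu (to 4 decimal places)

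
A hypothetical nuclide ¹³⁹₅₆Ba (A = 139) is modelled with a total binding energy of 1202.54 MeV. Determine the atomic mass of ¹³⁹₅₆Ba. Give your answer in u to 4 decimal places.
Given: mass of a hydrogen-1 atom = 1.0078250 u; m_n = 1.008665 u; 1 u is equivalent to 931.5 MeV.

138.8664 u

Mass defect = 1202.54 MeV / (931.5 MeV/u) = 1.290972 u
Constituent mass = 56(1.0078250) + 83(1.008665) = 140.1573950 u
Atomic mass = 140.1573950 − 1.290972 = 138.8664230 u ≈ 138.8664 u (to 4 decimal places)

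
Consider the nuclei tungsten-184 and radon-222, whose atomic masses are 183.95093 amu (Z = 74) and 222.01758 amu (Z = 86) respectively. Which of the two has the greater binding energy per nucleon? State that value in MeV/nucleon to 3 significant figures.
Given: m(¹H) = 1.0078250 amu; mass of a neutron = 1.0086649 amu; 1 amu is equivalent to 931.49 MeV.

tungsten-184; 8.01 MeV/nucleon

tungsten-184: Σm = 74(1.0078250) + 110(1.0086649) = 185.5321890 amu; Δm = 1.5812590 amu; E_B = 1472.9 MeV; E_B/A = 8.005 MeV
radon-222: Σm = 86(1.0078250) + 136(1.0086649) = 223.8513764 amu; Δm = 1.8337964 amu; E_B = 1708.16 MeV; E_B/A = 7.694 MeV
tungsten-184 has the higher binding energy per nucleon, so it is the more tightly bound nucleus.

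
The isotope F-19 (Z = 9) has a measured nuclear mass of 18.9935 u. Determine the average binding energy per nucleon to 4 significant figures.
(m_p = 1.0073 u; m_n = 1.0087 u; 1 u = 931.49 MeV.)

With 9 protons and 10 neutrons (A = 19):
Mass of separated nucleons = 9(1.0073) + 10(1.0087) = 9.0657 + 10.0870 = 19.1527 u
The mass defect is 19.1527 − 18.9935 = 0.1592 u.
Binding energy = Δm·c² = 0.1592 × 931.49 MeV/u = 148.293 MeV
Per nucleon: 148.293 / 19 = 7.805 MeV

7.805 MeV/nucleon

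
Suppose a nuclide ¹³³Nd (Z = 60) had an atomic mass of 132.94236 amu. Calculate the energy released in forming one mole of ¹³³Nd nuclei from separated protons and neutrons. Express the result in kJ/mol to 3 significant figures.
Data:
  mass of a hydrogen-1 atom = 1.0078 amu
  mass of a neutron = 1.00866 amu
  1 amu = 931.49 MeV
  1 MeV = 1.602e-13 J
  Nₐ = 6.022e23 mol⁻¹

The nucleus contains 60 protons and 133 − 60 = 73 neutrons.
Total constituent mass: 60 × 1.0078 + 73 × 1.00866 = 134.10018 amu
Mass defect Δm = 134.10018 − 132.94236 = 1.15782 amu
E_B = 1.15782 × 931.49 = 1078.50 MeV
Per nucleus in joules: 1078.50 MeV × 1.602e-13 J/MeV = 1.7278e-10 J
Per mole: 1.7278e-10 J × 6.022e23 mol⁻¹ = 1.0405e+14 J/mol

1.04e+11 kJ/mol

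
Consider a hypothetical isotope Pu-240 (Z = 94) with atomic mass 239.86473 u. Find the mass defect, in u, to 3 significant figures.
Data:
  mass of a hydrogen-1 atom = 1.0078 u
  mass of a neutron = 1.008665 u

Z = 94, so N = A − Z = 240 − 94 = 146.
Total constituent mass: 94 × 1.0078 + 146 × 1.008665 = 241.998290 u
Δm = 241.998290 − 239.86473 = 2.133560 u

2.13 u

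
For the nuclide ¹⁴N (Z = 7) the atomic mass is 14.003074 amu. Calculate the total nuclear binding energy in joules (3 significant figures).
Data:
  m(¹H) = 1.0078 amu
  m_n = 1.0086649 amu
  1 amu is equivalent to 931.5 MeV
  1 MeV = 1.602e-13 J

The nucleus contains 7 protons and 14 − 7 = 7 neutrons.
Total constituent mass: 7 × 1.0078 + 7 × 1.0086649 = 14.1152543 amu
Mass defect Δm = 14.1152543 − 14.003074 = 0.1121803 amu
Converting to energy: 0.1121803 amu × 931.5 MeV/amu = 104.496 MeV
In joules: 104.496 MeV × 1.602e-13 J/MeV = 1.6740e-11 J

1.67e-11 J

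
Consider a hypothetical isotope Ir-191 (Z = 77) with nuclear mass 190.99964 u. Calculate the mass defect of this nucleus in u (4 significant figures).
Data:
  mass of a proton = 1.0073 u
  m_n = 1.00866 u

Z = 77, so N = A − Z = 191 − 77 = 114.
Mass of separated nucleons = 77(1.0073) + 114(1.00866) = 77.5621 + 114.98724 = 192.54934 u
Mass defect Δm = 192.54934 − 190.99964 = 1.54970 u

1.550 u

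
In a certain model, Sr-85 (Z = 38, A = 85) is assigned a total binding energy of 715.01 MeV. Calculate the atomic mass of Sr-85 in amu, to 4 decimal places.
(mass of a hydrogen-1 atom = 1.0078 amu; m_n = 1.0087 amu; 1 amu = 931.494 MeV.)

84.9377 amu

Mass defect = 715.01 MeV / (931.494 MeV/amu) = 0.767595 amu
Constituent mass = 38(1.0078) + 47(1.0087) = 85.7053 amu
Atomic mass = 85.7053 − 0.767595 = 84.937705 amu ≈ 84.9377 amu (to 4 decimal places)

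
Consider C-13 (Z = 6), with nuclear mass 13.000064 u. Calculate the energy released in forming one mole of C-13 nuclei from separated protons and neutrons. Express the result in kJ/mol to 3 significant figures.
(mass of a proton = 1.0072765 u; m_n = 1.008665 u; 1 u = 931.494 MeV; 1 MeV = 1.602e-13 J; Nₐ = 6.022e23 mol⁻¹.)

9.37e+09 kJ/mol

Total constituent mass: 6 × 1.0072765 + 7 × 1.008665 = 13.1043140 u
The mass defect is 13.1043140 − 13.000064 = 0.1042500 u.
Converting to energy: 0.1042500 u × 931.494 MeV/u = 97.1082 MeV
Per nucleus in joules: 97.1082 MeV × 1.602e-13 J/MeV = 1.5557e-11 J
Per mole: 1.5557e-11 J × 6.022e23 mol⁻¹ = 9.3684e+12 J/mol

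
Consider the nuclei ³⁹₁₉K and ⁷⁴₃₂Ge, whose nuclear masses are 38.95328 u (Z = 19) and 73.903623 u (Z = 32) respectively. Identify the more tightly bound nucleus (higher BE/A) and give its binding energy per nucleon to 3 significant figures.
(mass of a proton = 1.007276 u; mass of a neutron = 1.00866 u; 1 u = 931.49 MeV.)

⁷⁴₃₂Ge; 8.72 MeV/nucleon

³⁹₁₉K: Σm = 19(1.007276) + 20(1.00866) = 39.311444 u; Δm = 0.358164 u; E_B = 333.626 MeV; E_B/A = 8.5545 MeV
⁷⁴₃₂Ge: Σm = 32(1.007276) + 42(1.00866) = 74.596552 u; Δm = 0.692929 u; E_B = 645.46 MeV; E_B/A = 8.722 MeV
⁷⁴₃₂Ge has the higher binding energy per nucleon, so it is the more tightly bound nucleus.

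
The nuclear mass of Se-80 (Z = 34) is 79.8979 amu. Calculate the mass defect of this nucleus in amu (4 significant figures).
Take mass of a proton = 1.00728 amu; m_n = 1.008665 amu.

Z = 34, so N = A − Z = 80 − 34 = 46.
Mass of separated nucleons = 34(1.00728) + 46(1.008665) = 34.24752 + 46.398590 = 80.646110 amu
Δm = 80.646110 − 79.8979 = 0.748210 amu

0.7482 amu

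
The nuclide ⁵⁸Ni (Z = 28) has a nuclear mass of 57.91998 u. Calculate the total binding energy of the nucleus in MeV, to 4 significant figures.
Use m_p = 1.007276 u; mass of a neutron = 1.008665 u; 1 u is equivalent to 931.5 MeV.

506.5 MeV

Mass of separated nucleons = 28(1.007276) + 30(1.008665) = 28.203728 + 30.259950 = 58.463678 u
Δm = 58.463678 − 57.91998 = 0.543698 u
E_B = 0.543698 × 931.5 = 506.455 MeV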